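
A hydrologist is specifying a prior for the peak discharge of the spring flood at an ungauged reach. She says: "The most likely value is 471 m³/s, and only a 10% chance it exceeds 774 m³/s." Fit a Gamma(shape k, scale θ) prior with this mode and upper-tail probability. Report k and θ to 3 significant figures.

Gamma(k,θ) with k>1 has mode (k−1)θ, so θ = 471/(k−1).
Need P(X < 774) = 0.9 with θ tied to k this way. Start at k = 2, θ = 471: P(X<774) ≈ 0.489.
Too low — raise k to concentrate. Iterating converges to k ≈ 8.64.
Then θ = 471/(8.64−1) ≈ 61.6.

k ≈ 8.64, θ ≈ 61.6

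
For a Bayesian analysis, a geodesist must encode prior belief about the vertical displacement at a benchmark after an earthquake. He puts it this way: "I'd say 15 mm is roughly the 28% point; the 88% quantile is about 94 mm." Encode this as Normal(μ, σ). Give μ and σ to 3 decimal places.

The p-quantile of Normal(μ,σ) is μ + z_p·σ, with z_{0.28} = -0.5828 and z_{0.88} = 1.175.
Eliminate σ: μ = (z₂·x₁ − z₁·x₂)/(z₂ − z₁) = (1.175·15 − (-0.5828)·94)/1.758 = 41.194.
Then σ = (x₂ − x₁)/(z₂ − z₁) = (94 − 15)/1.758 = 44.942.

μ = 41.194, σ = 44.942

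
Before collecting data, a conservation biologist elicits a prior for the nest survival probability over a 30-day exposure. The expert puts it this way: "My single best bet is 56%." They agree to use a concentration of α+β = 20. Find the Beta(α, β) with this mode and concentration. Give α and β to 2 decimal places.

α = 11.08, β = 8.92

For α,β > 1 the Beta mode is (α−1)/(α+β−2). With α+β = 20, the mode is (α−1)/18.
Set (α−1)/18 = 0.56 → α = 1 + 0.56·18 = 11.08.
β = 20 − α = 8.92.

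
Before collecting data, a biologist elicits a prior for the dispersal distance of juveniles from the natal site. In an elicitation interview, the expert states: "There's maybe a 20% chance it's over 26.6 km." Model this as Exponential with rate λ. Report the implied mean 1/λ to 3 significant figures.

mean ≈ 16.5 km

P(T > 26.6) = e^(−λ·26.6) = 0.2, so λ = −ln(0.2)/26.6 = 0.0605.
Mean = 1/λ = 16.5 km.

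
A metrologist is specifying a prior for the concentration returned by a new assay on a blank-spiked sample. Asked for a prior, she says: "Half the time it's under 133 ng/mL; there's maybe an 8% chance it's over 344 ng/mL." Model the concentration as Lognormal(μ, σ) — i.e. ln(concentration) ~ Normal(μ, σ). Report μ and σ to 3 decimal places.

μ ≈ 4.890, σ ≈ 0.676

If T ~ Lognormal(μ,σ) then ln T ~ Normal(μ,σ), so the p-quantile of ln T is μ + z_p·σ.
ln(133) = 4.89 and ln(344) = 5.841; z_{0.5} = 0, z_{0.92} = 1.405.
σ = (5.841 − 4.89)/(1.405 − (0)) = 0.676.
μ = 4.89 − (0)·0.676 = 4.890.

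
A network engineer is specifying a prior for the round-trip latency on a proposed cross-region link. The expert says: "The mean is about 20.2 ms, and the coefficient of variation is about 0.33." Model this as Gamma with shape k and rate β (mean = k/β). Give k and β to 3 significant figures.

k ≈ 9.18, β ≈ 0.455

For Gamma(k, rate β): mean = k/β, variance = k/β², so CV = 1/√k.
CV = 0.33, hence k = 1/CV² = 9.18.
Then β = k/mean = 9.18/20.2 = 0.455.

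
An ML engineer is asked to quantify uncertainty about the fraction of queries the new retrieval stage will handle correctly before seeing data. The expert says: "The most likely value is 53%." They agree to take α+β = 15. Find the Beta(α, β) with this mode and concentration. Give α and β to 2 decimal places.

α = 7.89, β = 7.11

For α,β > 1 the Beta mode is (α−1)/(α+β−2). With α+β = 15, the mode is (α−1)/13.
Set (α−1)/13 = 0.53 → α = 1 + 0.53·13 = 7.89.
β = 15 − α = 7.11.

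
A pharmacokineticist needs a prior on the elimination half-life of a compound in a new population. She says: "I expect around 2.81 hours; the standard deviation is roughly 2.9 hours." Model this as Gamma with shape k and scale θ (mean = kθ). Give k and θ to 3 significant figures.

k ≈ 0.939, θ ≈ 2.99

For Gamma(k, scale θ): mean = kθ, variance = kθ², so CV = 1/√k.
CV = SD/mean = 2.9/2.81 = 1.032, hence k = 1/CV² = 0.939.
Then θ = mean/k = 2.81/0.939 = 2.99.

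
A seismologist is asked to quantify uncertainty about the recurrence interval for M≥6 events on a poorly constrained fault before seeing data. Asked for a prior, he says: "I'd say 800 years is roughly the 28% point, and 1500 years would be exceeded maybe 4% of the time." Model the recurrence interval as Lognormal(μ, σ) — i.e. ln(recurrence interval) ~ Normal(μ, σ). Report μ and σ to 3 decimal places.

μ ≈ 6.842, σ ≈ 0.269

If T ~ Lognormal(μ,σ) then ln T ~ Normal(μ,σ), so the p-quantile of ln T is μ + z_p·σ.
ln(800) = 6.685 and ln(1500) = 7.313; z_{0.28} = -0.5828, z_{0.96} = 1.751.
σ = (7.313 − 6.685)/(1.751 − (-0.5828)) = 0.269.
μ = 6.685 − (-0.5828)·0.269 = 6.842.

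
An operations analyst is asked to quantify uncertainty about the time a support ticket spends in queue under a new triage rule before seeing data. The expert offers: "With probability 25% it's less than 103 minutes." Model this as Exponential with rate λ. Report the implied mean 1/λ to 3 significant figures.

mean ≈ 358 minutes

P(T < 103.0) = 1 − e^(−λ·103.0) = 0.25, so λ = −ln(1−0.25)/103.0 = −ln(0.75)/103.0 = 0.00279.
Mean = 1/λ = 358 minutes.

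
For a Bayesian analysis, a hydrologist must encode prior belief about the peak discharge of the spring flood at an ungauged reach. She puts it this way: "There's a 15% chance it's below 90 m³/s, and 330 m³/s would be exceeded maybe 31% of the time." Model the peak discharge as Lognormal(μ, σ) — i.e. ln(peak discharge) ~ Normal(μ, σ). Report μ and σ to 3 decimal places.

If T ~ Lognormal(μ,σ) then ln T ~ Normal(μ,σ), so the p-quantile of ln T is μ + z_p·σ.
ln(90) = 4.5 and ln(330) = 5.799; z_{0.15} = -1.036, z_{0.69} = 0.4959.
σ = (5.799 − 4.5)/(0.4959 − (-1.036)) = 0.848.
μ = 4.5 − (-1.036)·0.848 = 5.379.

μ ≈ 5.379, σ ≈ 0.848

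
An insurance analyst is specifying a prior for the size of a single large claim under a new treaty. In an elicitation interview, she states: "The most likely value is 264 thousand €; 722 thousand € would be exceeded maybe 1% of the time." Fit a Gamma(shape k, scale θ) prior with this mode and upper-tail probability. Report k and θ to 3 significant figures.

k ≈ 5.55, θ ≈ 58.1

Gamma(k,θ) with k>1 has mode (k−1)θ, so θ = 264/(k−1).
Need P(X < 722) = 0.99 with θ tied to k this way. Start at k = 2, θ = 264: P(X<722) ≈ 0.758.
Too low — raise k to concentrate. Iterating converges to k ≈ 5.55.
Then θ = 264/(5.55−1) ≈ 58.1.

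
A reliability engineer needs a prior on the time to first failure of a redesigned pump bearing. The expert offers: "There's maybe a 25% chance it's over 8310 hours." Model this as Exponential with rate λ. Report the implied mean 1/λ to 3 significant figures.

P(T > 8310.0) = e^(−λ·8310.0) = 0.25, so λ = −ln(0.25)/8310.0 = 0.000167.
Mean = 1/λ = 5990 hours.

mean ≈ 5990 hours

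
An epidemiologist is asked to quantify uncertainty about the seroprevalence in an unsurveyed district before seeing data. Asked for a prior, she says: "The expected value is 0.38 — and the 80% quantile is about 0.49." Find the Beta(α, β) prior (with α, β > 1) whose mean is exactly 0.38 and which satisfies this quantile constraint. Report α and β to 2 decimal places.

α ≈ 5.11, β ≈ 8.34

With mean 0.38 fixed, write α = 0.38s, β = 0.62s where s = α+β.
Need P(θ < 0.49) = 0.8 under Beta(0.38s, 0.62s). Normal approximation: (q−m)/√(m(1−m)/s) ≈ z_{0.8} = 0.842, so s ≈ 0.38·0.62·(0.842)²/(0.49−0.38)² = 13.8.
At s = 13.8: P(θ<0.49) ≈ 0.803. Adjusting to match 0.8 gives s ≈ 13.45.
So α = 0.38·13.45 ≈ 5.11, β = 0.62·13.45 ≈ 8.34.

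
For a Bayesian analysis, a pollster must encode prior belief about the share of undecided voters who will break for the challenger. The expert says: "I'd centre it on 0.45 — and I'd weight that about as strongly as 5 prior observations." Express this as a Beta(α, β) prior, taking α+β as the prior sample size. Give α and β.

Under the effective-sample-size interpretation, Beta(α, β) has prior mean α/(α+β) and prior sample size α+β.
So α+β = 5 and α/(α+β) = 0.45, giving α = 0.45·5 = 2.25 and β = 5 − 2.25 = 2.75.

α = 2.25, β = 2.75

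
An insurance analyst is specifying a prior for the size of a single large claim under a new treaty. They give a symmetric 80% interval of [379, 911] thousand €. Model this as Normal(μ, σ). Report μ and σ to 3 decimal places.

A symmetric 80% interval runs μ ± z·σ with z = 1.282.
Half-width = 266, so σ = 266/1.282 = 207.561.
μ is the interval midpoint, 645.000.

μ = 645.000, σ = 207.561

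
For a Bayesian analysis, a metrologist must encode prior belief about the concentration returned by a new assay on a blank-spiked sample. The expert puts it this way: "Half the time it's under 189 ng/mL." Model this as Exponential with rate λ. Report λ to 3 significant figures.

Exponential median = ln 2 / λ, so λ = ln 2 / 189.0 = 0.00367.

λ ≈ 0.00367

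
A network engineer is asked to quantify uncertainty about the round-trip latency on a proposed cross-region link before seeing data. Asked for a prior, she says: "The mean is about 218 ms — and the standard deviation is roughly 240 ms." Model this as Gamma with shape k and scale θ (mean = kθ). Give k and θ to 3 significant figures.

For Gamma(k, scale θ): mean = kθ, variance = kθ², so CV = 1/√k.
CV = SD/mean = 240/218 = 1.101, hence k = 1/CV² = 0.825.
Then θ = mean/k = 218/0.825 = 264.

k ≈ 0.825, θ ≈ 264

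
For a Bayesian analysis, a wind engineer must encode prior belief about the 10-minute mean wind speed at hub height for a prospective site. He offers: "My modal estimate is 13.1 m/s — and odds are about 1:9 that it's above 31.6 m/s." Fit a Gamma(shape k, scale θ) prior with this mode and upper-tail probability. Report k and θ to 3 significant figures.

k ≈ 3.48, θ ≈ 5.28

Gamma(k,θ) with k>1 has mode (k−1)θ, so θ = 13.1/(k−1).
Need P(X < 31.6) = 0.9 with θ tied to k this way. Start at k = 2, θ = 13.1: P(X<31.6) ≈ 0.694.
Too low — raise k to concentrate. Iterating converges to k ≈ 3.48.
Then θ = 13.1/(3.48−1) ≈ 5.28.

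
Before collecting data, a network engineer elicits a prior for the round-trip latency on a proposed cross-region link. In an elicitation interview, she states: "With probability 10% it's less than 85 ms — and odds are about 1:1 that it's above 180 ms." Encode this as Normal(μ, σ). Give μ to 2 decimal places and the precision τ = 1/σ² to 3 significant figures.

For Normal(μ,σ), the p-quantile is μ + z_p·σ. Here z_{0.1} = -1.282, z_{0.5} = 0.
So 85 = μ − 1.282σ and 180 = μ + 0σ.
Subtracting: σ = (180 − 85)/(0 − (-1.282)) = 74.13.
Then μ = 85 − (-1.282)·74.13 = 180.00.
Precision τ = 1/σ² = 1/74.13² = 0.000182.

μ = 180.00, τ = 0.000182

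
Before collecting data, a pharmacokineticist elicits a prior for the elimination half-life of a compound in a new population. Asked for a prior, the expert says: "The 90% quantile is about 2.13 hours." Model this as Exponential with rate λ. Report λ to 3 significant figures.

P(T < 2.13) = 1 − e^(−λ·2.13) = 0.9, so λ = −ln(1−0.9)/2.13 = −ln(0.1)/2.13 = 1.08.

λ ≈ 1.08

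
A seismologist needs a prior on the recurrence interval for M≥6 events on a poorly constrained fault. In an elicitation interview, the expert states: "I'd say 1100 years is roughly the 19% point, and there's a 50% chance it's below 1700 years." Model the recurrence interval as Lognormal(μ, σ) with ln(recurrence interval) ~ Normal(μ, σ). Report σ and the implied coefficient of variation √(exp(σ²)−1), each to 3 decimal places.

σ ≈ 0.496, CV ≈ 0.528

If T ~ Lognormal(μ,σ) then ln T ~ Normal(μ,σ), so the p-quantile of ln T is μ + z_p·σ.
ln(1100) = 7.003 and ln(1700) = 7.438; z_{0.19} = -0.8779, z_{0.5} = 0.
σ = (7.438 − 7.003)/(0 − (-0.8779)) = 0.496.
μ = 7.003 − (-0.8779)·0.496 = 7.438.
CV = √(exp(σ²)−1) = √(exp(0.2459)−1) = 0.528.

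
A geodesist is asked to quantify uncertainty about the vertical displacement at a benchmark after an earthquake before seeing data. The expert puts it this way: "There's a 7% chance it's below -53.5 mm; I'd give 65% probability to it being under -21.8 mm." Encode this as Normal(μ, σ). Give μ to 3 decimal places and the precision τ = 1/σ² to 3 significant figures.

For Normal(μ,σ), the p-quantile is μ + z_p·σ. Here z_{0.07} = -1.476, z_{0.65} = 0.3853.
So -53.5 = μ − 1.476σ and -21.8 = μ + 0.3853σ.
Subtracting: σ = (-21.8 − -53.5)/(0.3853 − (-1.476)) = 17.033.
Then μ = -53.5 − (-1.476)·17.033 = -28.363.
Precision τ = 1/σ² = 1/17.03² = 0.00345.

μ = -28.363, τ = 0.00345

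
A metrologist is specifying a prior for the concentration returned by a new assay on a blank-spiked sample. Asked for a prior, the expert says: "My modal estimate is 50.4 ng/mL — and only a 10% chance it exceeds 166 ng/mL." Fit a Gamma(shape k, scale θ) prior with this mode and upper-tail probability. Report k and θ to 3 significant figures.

k ≈ 2.33, θ ≈ 38

Gamma(k,θ) with k>1 has mode (k−1)θ, so θ = 50.4/(k−1).
Need P(X < 166) = 0.9 with θ tied to k this way. Start at k = 2, θ = 50.4: P(X<166) ≈ 0.841.
Too low — raise k to concentrate. Iterating converges to k ≈ 2.33.
Then θ = 50.4/(2.33−1) ≈ 38.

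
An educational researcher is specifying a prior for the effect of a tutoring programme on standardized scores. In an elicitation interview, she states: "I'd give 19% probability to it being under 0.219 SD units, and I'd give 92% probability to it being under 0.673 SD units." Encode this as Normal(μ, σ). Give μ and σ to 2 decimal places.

The p-quantile of Normal(μ,σ) is μ + z_p·σ, with z_{0.19} = -0.8779 and z_{0.92} = 1.405.
Eliminate σ: μ = (z₂·x₁ − z₁·x₂)/(z₂ − z₁) = (1.405·0.219 − (-0.8779)·0.673)/2.283 = 0.39.
Then σ = (x₂ − x₁)/(z₂ − z₁) = (0.673 − 0.219)/2.283 = 0.20.

μ = 0.39, σ = 0.20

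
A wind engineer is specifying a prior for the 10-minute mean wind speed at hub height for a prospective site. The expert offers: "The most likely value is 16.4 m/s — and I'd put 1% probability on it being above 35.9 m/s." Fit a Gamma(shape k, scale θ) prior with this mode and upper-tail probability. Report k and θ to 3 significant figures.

Gamma(k,θ) with k>1 has mode (k−1)θ, so θ = 16.4/(k−1).
Need P(X < 35.9) = 0.99 with θ tied to k this way. Start at k = 2, θ = 16.4: P(X<35.9) ≈ 0.643.
Too low — raise k to concentrate. Iterating converges to k ≈ 8.86.
Then θ = 16.4/(8.86−1) ≈ 2.09.

k ≈ 8.86, θ ≈ 2.09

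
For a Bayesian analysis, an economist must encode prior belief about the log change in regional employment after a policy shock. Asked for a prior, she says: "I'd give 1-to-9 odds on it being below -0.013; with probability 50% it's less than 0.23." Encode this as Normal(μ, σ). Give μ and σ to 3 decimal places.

For Normal(μ,σ), the p-quantile is μ + z_p·σ. Here z_{0.1} = -1.282, z_{0.5} = 0.
So -0.013 = μ − 1.282σ and 0.23 = μ + 0σ.
Subtracting: σ = (0.23 − -0.013)/(0 − (-1.282)) = 0.190.
Then μ = -0.013 − (-1.282)·0.190 = 0.230.

μ = 0.230, σ = 0.190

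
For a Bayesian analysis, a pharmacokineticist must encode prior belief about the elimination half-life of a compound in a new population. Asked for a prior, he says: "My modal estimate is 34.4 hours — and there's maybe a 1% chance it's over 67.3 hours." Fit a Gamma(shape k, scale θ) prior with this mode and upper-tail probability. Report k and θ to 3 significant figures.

Gamma(k,θ) with k>1 has mode (k−1)θ, so θ = 34.4/(k−1).
Need P(X < 67.3) = 0.99 with θ tied to k this way. Start at k = 2, θ = 34.4: P(X<67.3) ≈ 0.582.
Too low — raise k to concentrate. Iterating converges to k ≈ 12.
Then θ = 34.4/(12−1) ≈ 3.14.

k ≈ 12, θ ≈ 3.14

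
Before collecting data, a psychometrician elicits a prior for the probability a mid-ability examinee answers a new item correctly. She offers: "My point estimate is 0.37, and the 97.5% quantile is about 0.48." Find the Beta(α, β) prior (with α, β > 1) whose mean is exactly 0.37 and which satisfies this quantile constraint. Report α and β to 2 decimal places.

α ≈ 28.49, β ≈ 48.52

With mean 0.37 fixed, write α = 0.37s, β = 0.63s where s = α+β.
Need P(θ < 0.48) = 0.975 under Beta(0.37s, 0.63s). Normal approximation: (q−m)/√(m(1−m)/s) ≈ z_{0.975} = 1.96, so s ≈ 0.37·0.63·(1.96)²/(0.48−0.37)² = 74.0.
At s = 74.0: P(θ<0.48) ≈ 0.973. Adjusting to match 0.975 gives s ≈ 77.01.
So α = 0.37·77.01 ≈ 28.49, β = 0.63·77.01 ≈ 48.52.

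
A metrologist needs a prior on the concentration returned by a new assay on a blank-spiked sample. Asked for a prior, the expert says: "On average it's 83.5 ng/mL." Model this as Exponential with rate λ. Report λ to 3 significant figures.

λ ≈ 0.012

Exponential mean = 1/λ, so λ = 1/83.5 = 0.012.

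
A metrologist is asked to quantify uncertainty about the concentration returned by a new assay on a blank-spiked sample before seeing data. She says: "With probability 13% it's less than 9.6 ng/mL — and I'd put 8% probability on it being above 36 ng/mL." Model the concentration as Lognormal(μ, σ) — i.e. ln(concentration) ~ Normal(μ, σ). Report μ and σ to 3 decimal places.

μ ≈ 2.850, σ ≈ 0.522

If T ~ Lognormal(μ,σ) then ln T ~ Normal(μ,σ), so the p-quantile of ln T is μ + z_p·σ.
ln(9.6) = 2.262 and ln(36) = 3.584; z_{0.13} = -1.126, z_{0.92} = 1.405.
σ = (3.584 − 2.262)/(1.405 − (-1.126)) = 0.522.
μ = 2.262 − (-1.126)·0.522 = 2.850.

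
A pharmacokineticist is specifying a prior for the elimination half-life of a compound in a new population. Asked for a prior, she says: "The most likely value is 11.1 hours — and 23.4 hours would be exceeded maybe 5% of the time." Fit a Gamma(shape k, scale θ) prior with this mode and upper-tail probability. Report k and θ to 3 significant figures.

Gamma(k,θ) with k>1 has mode (k−1)θ, so θ = 11.1/(k−1).
Need P(X < 23.4) = 0.95 with θ tied to k this way. Start at k = 2, θ = 11.1: P(X<23.4) ≈ 0.622.
Too low — raise k to concentrate. Iterating converges to k ≈ 5.96.
Then θ = 11.1/(5.96−1) ≈ 2.24.

k ≈ 5.96, θ ≈ 2.24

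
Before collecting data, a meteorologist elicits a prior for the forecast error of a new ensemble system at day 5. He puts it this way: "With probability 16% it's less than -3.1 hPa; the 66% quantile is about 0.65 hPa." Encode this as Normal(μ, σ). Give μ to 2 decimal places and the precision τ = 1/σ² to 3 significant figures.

μ = -0.45, τ = 0.141

The p-quantile of Normal(μ,σ) is μ + z_p·σ, with z_{0.16} = -0.9945 and z_{0.66} = 0.4125.
Eliminate σ: μ = (z₂·x₁ − z₁·x₂)/(z₂ − z₁) = (0.4125·-3.1 − (-0.9945)·0.65)/1.407 = -0.45.
Then σ = (x₂ − x₁)/(z₂ − z₁) = (0.65 − -3.1)/1.407 = 2.67.
Precision τ = 1/σ² = 1/2.665² = 0.141.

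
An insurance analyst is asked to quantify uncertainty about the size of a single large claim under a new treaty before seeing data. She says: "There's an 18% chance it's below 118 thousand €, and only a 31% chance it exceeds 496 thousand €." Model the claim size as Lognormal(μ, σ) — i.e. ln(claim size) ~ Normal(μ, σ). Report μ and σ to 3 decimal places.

μ ≈ 5.702, σ ≈ 1.017

If T ~ Lognormal(μ,σ) then ln T ~ Normal(μ,σ), so the p-quantile of ln T is μ + z_p·σ.
ln(118) = 4.771 and ln(496) = 6.207; z_{0.18} = -0.9154, z_{0.69} = 0.4959.
σ = (6.207 − 4.771)/(0.4959 − (-0.9154)) = 1.017.
μ = 4.771 − (-0.9154)·1.017 = 5.702.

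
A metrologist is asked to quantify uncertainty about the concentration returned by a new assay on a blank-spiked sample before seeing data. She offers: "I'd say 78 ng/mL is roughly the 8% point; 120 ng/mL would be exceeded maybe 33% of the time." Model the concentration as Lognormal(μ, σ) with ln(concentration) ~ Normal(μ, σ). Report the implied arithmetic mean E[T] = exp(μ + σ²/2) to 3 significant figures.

If T ~ Lognormal(μ,σ) then ln T ~ Normal(μ,σ), so the p-quantile of ln T is μ + z_p·σ.
ln(78) = 4.357 and ln(120) = 4.787; z_{0.08} = -1.405, z_{0.67} = 0.4399.
σ = (4.787 − 4.357)/(0.4399 − (-1.405)) = 0.233.
μ = 4.357 − (-1.405)·0.233 = 4.685.
E[T] = exp(μ + σ²/2) = exp(4.685 + 0.0273) = 111 ng/mL.

E[T] ≈ 111 ng/mL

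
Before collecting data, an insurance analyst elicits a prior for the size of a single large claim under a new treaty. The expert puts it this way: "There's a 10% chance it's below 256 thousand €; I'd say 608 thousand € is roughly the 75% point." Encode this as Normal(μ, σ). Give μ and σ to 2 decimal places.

μ = 486.62, σ = 179.96

The p-quantile of Normal(μ,σ) is μ + z_p·σ, with z_{0.1} = -1.282 and z_{0.75} = 0.6745.
Eliminate σ: μ = (z₂·x₁ − z₁·x₂)/(z₂ − z₁) = (0.6745·256 − (-1.282)·608)/1.956 = 486.62.
Then σ = (x₂ − x₁)/(z₂ − z₁) = (608 − 256)/1.956 = 179.96.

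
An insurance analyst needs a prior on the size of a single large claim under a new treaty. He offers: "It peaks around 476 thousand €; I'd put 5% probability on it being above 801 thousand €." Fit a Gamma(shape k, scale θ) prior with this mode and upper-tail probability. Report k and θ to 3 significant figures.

Gamma(k,θ) with k>1 has mode (k−1)θ, so θ = 476/(k−1).
Need P(X < 801) = 0.95 with θ tied to k this way. Start at k = 2, θ = 476: P(X<801) ≈ 0.501.
Too low — raise k to concentrate. Iterating converges to k ≈ 11.3.
Then θ = 476/(11.3−1) ≈ 46.2.

k ≈ 11.3, θ ≈ 46.2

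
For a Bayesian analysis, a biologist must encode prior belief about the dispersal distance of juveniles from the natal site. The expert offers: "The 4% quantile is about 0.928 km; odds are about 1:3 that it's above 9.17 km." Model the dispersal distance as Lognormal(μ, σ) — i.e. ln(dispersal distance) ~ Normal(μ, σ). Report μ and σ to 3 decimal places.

μ ≈ 1.579, σ ≈ 0.945

If T ~ Lognormal(μ,σ) then ln T ~ Normal(μ,σ), so the p-quantile of ln T is μ + z_p·σ.
ln(0.928) = -0.07472 and ln(9.17) = 2.216; z_{0.04} = -1.751, z_{0.75} = 0.6745.
σ = (2.216 − -0.07472)/(0.6745 − (-1.751)) = 0.945.
μ = -0.07472 − (-1.751)·0.945 = 1.579.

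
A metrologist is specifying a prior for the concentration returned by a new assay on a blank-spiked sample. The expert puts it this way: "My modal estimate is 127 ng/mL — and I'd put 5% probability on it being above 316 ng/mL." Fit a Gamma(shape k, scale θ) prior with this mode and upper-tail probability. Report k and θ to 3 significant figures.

Gamma(k,θ) with k>1 has mode (k−1)θ, so θ = 127/(k−1).
Need P(X < 316) = 0.95 with θ tied to k this way. Start at k = 2, θ = 127: P(X<316) ≈ 0.710.
Too low — raise k to concentrate. Iterating converges to k ≈ 4.27.
Then θ = 127/(4.27−1) ≈ 38.8.

k ≈ 4.27, θ ≈ 38.8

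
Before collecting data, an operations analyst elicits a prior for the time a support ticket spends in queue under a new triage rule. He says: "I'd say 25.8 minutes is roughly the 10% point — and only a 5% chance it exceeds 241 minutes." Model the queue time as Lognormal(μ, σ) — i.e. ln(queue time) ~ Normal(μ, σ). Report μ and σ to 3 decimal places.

μ ≈ 4.229, σ ≈ 0.764

If T ~ Lognormal(μ,σ) then ln T ~ Normal(μ,σ), so the p-quantile of ln T is μ + z_p·σ.
ln(25.8) = 3.25 and ln(241) = 5.485; z_{0.1} = -1.282, z_{0.95} = 1.645.
σ = (5.485 − 3.25)/(1.645 − (-1.282)) = 0.764.
μ = 3.25 − (-1.282)·0.764 = 4.229.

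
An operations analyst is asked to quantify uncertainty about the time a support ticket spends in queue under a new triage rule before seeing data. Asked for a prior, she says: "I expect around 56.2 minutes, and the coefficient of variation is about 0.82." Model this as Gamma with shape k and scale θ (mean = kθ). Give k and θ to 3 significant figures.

k ≈ 1.49, θ ≈ 37.8

For Gamma(k, scale θ): mean = kθ, variance = kθ², so CV = 1/√k.
CV = 0.82, hence k = 1/CV² = 1.49.
Then θ = mean/k = 56.2/1.49 = 37.8.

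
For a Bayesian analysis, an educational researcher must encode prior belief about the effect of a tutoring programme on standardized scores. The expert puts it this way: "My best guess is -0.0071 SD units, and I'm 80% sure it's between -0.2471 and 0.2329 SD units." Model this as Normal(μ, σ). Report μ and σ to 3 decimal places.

A symmetric 80% interval runs μ ± z·σ with z = 1.282.
Half-width = 0.24, so σ = 0.24/1.282 = 0.187.
μ is the stated best guess, -0.007.

μ = -0.007, σ = 0.187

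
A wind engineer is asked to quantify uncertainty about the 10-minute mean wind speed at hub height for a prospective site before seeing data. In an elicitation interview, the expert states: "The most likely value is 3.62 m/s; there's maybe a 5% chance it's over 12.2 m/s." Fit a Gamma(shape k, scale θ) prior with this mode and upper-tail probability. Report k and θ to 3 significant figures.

Gamma(k,θ) with k>1 has mode (k−1)θ, so θ = 3.62/(k−1).
Need P(X < 12.2) = 0.95 with θ tied to k this way. Start at k = 2, θ = 3.62: P(X<12.2) ≈ 0.850.
Too low — raise k to concentrate. Iterating converges to k ≈ 2.76.
Then θ = 3.62/(2.76−1) ≈ 2.06.

k ≈ 2.76, θ ≈ 2.06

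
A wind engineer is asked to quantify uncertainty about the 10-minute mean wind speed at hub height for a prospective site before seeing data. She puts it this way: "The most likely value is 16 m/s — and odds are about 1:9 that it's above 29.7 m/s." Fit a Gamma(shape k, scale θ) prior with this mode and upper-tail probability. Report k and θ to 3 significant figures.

k ≈ 5.99, θ ≈ 3.21

Gamma(k,θ) with k>1 has mode (k−1)θ, so θ = 16/(k−1).
Need P(X < 29.7) = 0.9 with θ tied to k this way. Start at k = 2, θ = 16: P(X<29.7) ≈ 0.554.
Too low — raise k to concentrate. Iterating converges to k ≈ 5.99.
Then θ = 16/(5.99−1) ≈ 3.21.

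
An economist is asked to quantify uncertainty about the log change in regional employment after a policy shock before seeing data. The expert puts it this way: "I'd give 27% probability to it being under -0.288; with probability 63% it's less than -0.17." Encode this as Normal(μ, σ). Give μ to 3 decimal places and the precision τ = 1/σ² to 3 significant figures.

For Normal(μ,σ), the p-quantile is μ + z_p·σ. Here z_{0.27} = -0.6128, z_{0.63} = 0.3319.
So -0.288 = μ − 0.6128σ and -0.17 = μ + 0.3319σ.
Subtracting: σ = (-0.17 − -0.288)/(0.3319 − (-0.6128)) = 0.125.
Then μ = -0.288 − (-0.6128)·0.125 = -0.211.
Precision τ = 1/σ² = 1/0.1249² = 64.1.

μ = -0.211, τ = 64.1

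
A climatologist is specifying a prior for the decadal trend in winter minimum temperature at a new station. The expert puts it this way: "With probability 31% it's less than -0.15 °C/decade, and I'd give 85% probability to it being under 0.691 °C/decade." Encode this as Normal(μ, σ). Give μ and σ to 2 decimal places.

μ = 0.12, σ = 0.55

For Normal(μ,σ), the p-quantile is μ + z_p·σ. Here z_{0.31} = -0.4959, z_{0.85} = 1.036.
So -0.15 = μ − 0.4959σ and 0.691 = μ + 1.036σ.
Subtracting: σ = (0.691 − -0.15)/(1.036 − (-0.4959)) = 0.55.
Then μ = -0.15 − (-0.4959)·0.55 = 0.12.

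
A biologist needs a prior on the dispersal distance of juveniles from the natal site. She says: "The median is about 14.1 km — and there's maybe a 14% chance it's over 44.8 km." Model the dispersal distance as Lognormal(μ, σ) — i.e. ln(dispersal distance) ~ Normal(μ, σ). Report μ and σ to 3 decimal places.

μ ≈ 2.646, σ ≈ 1.070

If T ~ Lognormal(μ,σ) then ln T ~ Normal(μ,σ), so the p-quantile of ln T is μ + z_p·σ.
ln(14.1) = 2.646 and ln(44.8) = 3.802; z_{0.5} = 0, z_{0.86} = 1.08.
σ = (3.802 − 2.646)/(1.08 − (0)) = 1.070.
μ = 2.646 − (0)·1.070 = 2.646.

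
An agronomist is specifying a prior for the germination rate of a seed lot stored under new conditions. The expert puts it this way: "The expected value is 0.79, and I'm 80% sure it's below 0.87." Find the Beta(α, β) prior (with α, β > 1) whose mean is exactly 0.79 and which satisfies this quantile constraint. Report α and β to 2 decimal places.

α ≈ 15.05, β ≈ 4.00

With mean 0.79 fixed, write α = 0.79s, β = 0.21s where s = α+β.
Need P(θ < 0.87) = 0.8 under Beta(0.79s, 0.21s). Normal approximation: (q−m)/√(m(1−m)/s) ≈ z_{0.8} = 0.842, so s ≈ 0.79·0.21·(0.842)²/(0.87−0.79)² = 18.4.
At s = 18.4: P(θ<0.87) ≈ 0.794. Adjusting to match 0.8 gives s ≈ 19.05.
So α = 0.79·19.05 ≈ 15.05, β = 0.21·19.05 ≈ 4.00.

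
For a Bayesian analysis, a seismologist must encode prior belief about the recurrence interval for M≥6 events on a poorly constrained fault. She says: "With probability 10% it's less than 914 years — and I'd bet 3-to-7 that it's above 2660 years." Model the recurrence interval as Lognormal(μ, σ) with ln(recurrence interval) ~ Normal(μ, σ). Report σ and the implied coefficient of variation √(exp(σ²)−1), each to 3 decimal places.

σ ≈ 0.592, CV ≈ 0.647

If T ~ Lognormal(μ,σ) then ln T ~ Normal(μ,σ), so the p-quantile of ln T is μ + z_p·σ.
ln(914) = 6.818 and ln(2660) = 7.886; z_{0.1} = -1.282, z_{0.7} = 0.5244.
σ = (7.886 − 6.818)/(0.5244 − (-1.282)) = 0.592.
μ = 6.818 − (-1.282)·0.592 = 7.576.
CV = √(exp(σ²)−1) = √(exp(0.3499)−1) = 0.647.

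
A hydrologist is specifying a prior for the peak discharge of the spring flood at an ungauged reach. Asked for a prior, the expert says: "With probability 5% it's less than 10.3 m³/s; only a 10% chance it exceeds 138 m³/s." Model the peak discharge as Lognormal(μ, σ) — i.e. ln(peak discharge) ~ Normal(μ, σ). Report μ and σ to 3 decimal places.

μ ≈ 3.791, σ ≈ 0.887

If T ~ Lognormal(μ,σ) then ln T ~ Normal(μ,σ), so the p-quantile of ln T is μ + z_p·σ.
ln(10.3) = 2.332 and ln(138) = 4.927; z_{0.05} = -1.645, z_{0.9} = 1.282.
σ = (4.927 − 2.332)/(1.282 − (-1.645)) = 0.887.
μ = 2.332 − (-1.645)·0.887 = 3.791.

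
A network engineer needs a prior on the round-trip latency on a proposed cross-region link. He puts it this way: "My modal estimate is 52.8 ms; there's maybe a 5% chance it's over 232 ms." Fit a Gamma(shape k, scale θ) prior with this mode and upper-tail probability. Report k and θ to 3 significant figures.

Gamma(k,θ) with k>1 has mode (k−1)θ, so θ = 52.8/(k−1).
Need P(X < 232) = 0.95 with θ tied to k this way. Start at k = 2, θ = 52.8: P(X<232) ≈ 0.933.
Too low — raise k to concentrate. Iterating converges to k ≈ 2.13.
Then θ = 52.8/(2.13−1) ≈ 46.9.

k ≈ 2.13, θ ≈ 46.9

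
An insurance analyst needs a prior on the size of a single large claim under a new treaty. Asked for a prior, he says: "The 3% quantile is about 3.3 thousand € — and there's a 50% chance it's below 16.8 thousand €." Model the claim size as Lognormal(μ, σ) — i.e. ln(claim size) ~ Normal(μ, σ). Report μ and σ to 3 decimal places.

If T ~ Lognormal(μ,σ) then ln T ~ Normal(μ,σ), so the p-quantile of ln T is μ + z_p·σ.
ln(3.3) = 1.194 and ln(16.8) = 2.821; z_{0.03} = -1.881, z_{0.5} = 0.
σ = (2.821 − 1.194)/(0 − (-1.881)) = 0.865.
μ = 1.194 − (-1.881)·0.865 = 2.821.

μ ≈ 2.821, σ ≈ 0.865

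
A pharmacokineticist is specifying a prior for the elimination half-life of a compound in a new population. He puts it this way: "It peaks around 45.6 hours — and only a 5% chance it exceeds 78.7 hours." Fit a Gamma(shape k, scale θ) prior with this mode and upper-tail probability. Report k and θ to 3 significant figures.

Gamma(k,θ) with k>1 has mode (k−1)θ, so θ = 45.6/(k−1).
Need P(X < 78.7) = 0.95 with θ tied to k this way. Start at k = 2, θ = 45.6: P(X<78.7) ≈ 0.515.
Too low — raise k to concentrate. Iterating converges to k ≈ 10.4.
Then θ = 45.6/(10.4−1) ≈ 4.87.

k ≈ 10.4, θ ≈ 4.87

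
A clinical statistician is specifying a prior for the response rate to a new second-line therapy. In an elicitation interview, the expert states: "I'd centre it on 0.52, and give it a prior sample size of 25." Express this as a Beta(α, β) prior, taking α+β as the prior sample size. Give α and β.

α = 13, β = 12

Under the effective-sample-size interpretation, Beta(α, β) has prior mean α/(α+β) and prior sample size α+β.
So α+β = 25 and α/(α+β) = 0.52, giving α = 0.52·25 = 13 and β = 25 − 13 = 12.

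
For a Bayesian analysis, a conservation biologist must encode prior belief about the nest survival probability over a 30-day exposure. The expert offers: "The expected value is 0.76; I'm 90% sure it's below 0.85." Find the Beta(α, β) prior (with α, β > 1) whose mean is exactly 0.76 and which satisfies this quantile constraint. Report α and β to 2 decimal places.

α ≈ 25.46, β ≈ 8.04

With mean 0.76 fixed, write α = 0.76s, β = 0.24s where s = α+β.
Need P(θ < 0.85) = 0.9 under Beta(0.76s, 0.24s). Normal approximation: (q−m)/√(m(1−m)/s) ≈ z_{0.9} = 1.28, so s ≈ 0.76·0.24·(1.28)²/(0.85−0.76)² = 37.0.
At s = 37.0: P(θ<0.85) ≈ 0.912. Adjusting to match 0.9 gives s ≈ 33.51.
So α = 0.76·33.51 ≈ 25.46, β = 0.24·33.51 ≈ 8.04.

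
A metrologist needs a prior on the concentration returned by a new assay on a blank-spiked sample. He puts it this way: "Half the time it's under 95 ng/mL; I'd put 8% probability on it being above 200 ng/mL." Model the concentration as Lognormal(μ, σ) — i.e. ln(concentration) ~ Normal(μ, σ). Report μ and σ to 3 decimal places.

μ ≈ 4.554, σ ≈ 0.530

If T ~ Lognormal(μ,σ) then ln T ~ Normal(μ,σ), so the p-quantile of ln T is μ + z_p·σ.
ln(95) = 4.554 and ln(200) = 5.298; z_{0.5} = 0, z_{0.92} = 1.405.
σ = (5.298 − 4.554)/(1.405 − (0)) = 0.530.
μ = 4.554 − (0)·0.530 = 4.554.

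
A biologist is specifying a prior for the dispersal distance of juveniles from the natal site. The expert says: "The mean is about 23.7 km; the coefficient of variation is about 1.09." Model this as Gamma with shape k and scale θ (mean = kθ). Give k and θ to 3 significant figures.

k ≈ 0.842, θ ≈ 28.2

For Gamma(k, scale θ): mean = kθ, variance = kθ², so CV = 1/√k.
CV = 1.09, hence k = 1/CV² = 0.842.
Then θ = mean/k = 23.7/0.842 = 28.2.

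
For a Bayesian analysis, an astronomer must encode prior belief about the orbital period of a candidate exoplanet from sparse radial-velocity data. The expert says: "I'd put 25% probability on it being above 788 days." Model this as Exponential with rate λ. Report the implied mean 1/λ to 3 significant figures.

mean ≈ 568 days

P(T > 788.0) = e^(−λ·788.0) = 0.25, so λ = −ln(0.25)/788.0 = 0.00176.
Mean = 1/λ = 568 days.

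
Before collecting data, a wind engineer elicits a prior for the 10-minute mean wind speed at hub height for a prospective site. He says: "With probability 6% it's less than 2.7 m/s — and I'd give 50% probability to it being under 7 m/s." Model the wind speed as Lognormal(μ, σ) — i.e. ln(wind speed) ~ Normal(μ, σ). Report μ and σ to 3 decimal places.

If T ~ Lognormal(μ,σ) then ln T ~ Normal(μ,σ), so the p-quantile of ln T is μ + z_p·σ.
ln(2.7) = 0.9933 and ln(7) = 1.946; z_{0.06} = -1.555, z_{0.5} = 0.
σ = (1.946 − 0.9933)/(0 − (-1.555)) = 0.613.
μ = 0.9933 − (-1.555)·0.613 = 1.946.

μ ≈ 1.946, σ ≈ 0.613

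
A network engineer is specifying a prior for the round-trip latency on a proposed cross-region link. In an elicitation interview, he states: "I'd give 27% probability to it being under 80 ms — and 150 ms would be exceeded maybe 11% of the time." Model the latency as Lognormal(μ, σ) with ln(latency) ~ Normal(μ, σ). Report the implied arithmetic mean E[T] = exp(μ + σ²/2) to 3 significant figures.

If T ~ Lognormal(μ,σ) then ln T ~ Normal(μ,σ), so the p-quantile of ln T is μ + z_p·σ.
ln(80) = 4.382 and ln(150) = 5.011; z_{0.27} = -0.6128, z_{0.89} = 1.227.
σ = (5.011 − 4.382)/(1.227 − (-0.6128)) = 0.342.
μ = 4.382 − (-0.6128)·0.342 = 4.591.
E[T] = exp(μ + σ²/2) = exp(4.591 + 0.0584) = 105 ms.

E[T] ≈ 105 ms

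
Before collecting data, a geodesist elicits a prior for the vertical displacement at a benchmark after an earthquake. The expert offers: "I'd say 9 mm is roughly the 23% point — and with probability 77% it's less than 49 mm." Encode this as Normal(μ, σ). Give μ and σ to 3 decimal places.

The p-quantile of Normal(μ,σ) is μ + z_p·σ, with z_{0.23} = -0.7388 and z_{0.77} = 0.7388.
Eliminate σ: μ = (z₂·x₁ − z₁·x₂)/(z₂ − z₁) = (0.7388·9 − (-0.7388)·49)/1.478 = 29.000.
Then σ = (x₂ − x₁)/(z₂ − z₁) = (49 − 9)/1.478 = 27.069.

μ = 29.000, σ = 27.069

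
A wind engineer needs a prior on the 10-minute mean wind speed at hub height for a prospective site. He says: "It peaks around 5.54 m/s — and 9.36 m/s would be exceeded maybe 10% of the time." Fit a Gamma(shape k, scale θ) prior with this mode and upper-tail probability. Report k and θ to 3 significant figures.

k ≈ 7.88, θ ≈ 0.805

Gamma(k,θ) with k>1 has mode (k−1)θ, so θ = 5.54/(k−1).
Need P(X < 9.36) = 0.9 with θ tied to k this way. Start at k = 2, θ = 5.54: P(X<9.36) ≈ 0.503.
Too low — raise k to concentrate. Iterating converges to k ≈ 7.88.
Then θ = 5.54/(7.88−1) ≈ 0.805.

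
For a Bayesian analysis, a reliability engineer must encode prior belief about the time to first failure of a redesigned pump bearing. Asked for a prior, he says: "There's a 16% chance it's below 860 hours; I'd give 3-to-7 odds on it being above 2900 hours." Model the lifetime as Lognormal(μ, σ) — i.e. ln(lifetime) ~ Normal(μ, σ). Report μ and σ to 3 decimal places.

μ ≈ 7.553, σ ≈ 0.800

If T ~ Lognormal(μ,σ) then ln T ~ Normal(μ,σ), so the p-quantile of ln T is μ + z_p·σ.
ln(860) = 6.757 and ln(2900) = 7.972; z_{0.16} = -0.9945, z_{0.7} = 0.5244.
σ = (7.972 − 6.757)/(0.5244 − (-0.9945)) = 0.800.
μ = 6.757 − (-0.9945)·0.800 = 7.553.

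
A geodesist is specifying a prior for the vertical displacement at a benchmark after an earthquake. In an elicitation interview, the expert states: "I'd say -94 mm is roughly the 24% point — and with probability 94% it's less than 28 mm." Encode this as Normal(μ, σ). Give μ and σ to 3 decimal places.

For Normal(μ,σ), the p-quantile is μ + z_p·σ. Here z_{0.24} = -0.7063, z_{0.94} = 1.555.
So -94 = μ − 0.7063σ and 28 = μ + 1.555σ.
Subtracting: σ = (28 − -94)/(1.555 − (-0.7063)) = 53.957.
Then μ = -94 − (-0.7063)·53.957 = -55.890.

μ = -55.890, σ = 53.957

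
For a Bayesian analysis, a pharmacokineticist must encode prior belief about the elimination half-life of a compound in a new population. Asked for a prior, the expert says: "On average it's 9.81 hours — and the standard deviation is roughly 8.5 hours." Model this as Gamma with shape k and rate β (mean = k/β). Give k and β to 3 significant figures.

k ≈ 1.33, β ≈ 0.136

For Gamma(k, rate β): mean = k/β, variance = k/β², so CV = 1/√k.
CV = SD/mean = 8.5/9.81 = 0.8665, hence k = 1/CV² = 1.33.
Then β = k/mean = 1.33/9.81 = 0.136.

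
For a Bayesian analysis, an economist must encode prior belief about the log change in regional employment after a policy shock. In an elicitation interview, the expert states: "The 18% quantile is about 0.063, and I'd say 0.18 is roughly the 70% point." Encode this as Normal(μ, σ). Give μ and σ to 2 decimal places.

For Normal(μ,σ), the p-quantile is μ + z_p·σ. Here z_{0.18} = -0.9154, z_{0.7} = 0.5244.
So 0.063 = μ − 0.9154σ and 0.18 = μ + 0.5244σ.
Subtracting: σ = (0.18 − 0.063)/(0.5244 − (-0.9154)) = 0.08.
Then μ = 0.063 − (-0.9154)·0.08 = 0.14.

μ = 0.14, σ = 0.08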